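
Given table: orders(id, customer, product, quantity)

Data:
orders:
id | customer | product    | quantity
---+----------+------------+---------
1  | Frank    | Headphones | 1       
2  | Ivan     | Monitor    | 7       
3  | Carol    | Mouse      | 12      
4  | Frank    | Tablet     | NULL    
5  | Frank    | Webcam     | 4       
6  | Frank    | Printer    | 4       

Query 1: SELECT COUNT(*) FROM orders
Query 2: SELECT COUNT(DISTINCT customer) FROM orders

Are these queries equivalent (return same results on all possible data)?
No, not equivalent

Query 1 returns: [(6,)]
Query 2 returns: [(3,)]

Reason: COUNT(*) counts rows, COUNT(DISTINCT customer) counts unique customers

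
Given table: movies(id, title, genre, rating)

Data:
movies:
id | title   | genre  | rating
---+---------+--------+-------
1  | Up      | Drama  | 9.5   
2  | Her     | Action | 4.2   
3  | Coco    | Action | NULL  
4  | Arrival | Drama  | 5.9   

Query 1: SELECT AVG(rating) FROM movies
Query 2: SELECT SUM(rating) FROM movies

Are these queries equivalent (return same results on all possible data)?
No, not equivalent

Query 1 returns: [(6.533333333333334,)]
Query 2 returns: [(19.6,)]

Reason: AVG vs SUM give different aggregate values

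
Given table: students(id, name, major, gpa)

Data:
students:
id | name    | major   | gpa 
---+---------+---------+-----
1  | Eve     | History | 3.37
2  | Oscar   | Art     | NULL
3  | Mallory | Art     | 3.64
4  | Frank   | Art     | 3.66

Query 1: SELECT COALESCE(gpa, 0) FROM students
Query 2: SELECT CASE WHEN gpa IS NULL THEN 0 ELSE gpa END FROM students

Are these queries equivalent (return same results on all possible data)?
Yes, equivalent

Both queries return: [(0,), (3.37,), (3.64,), (3.66,)]

Reason: COALESCE vs CASE for NULL handling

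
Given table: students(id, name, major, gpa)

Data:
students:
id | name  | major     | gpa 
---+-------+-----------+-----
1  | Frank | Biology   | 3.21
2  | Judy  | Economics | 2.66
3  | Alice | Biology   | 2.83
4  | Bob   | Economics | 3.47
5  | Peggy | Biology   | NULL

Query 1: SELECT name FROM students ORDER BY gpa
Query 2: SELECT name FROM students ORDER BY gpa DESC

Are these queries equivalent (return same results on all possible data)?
No, not equivalent

Query 1 returns: [('Peggy',), ('Judy',), ('Alice',), ('Frank',), ('Bob',)]
Query 2 returns: [('Bob',), ('Frank',), ('Alice',), ('Judy',), ('Peggy',)]

Reason: ASC vs DESC gives opposite ordering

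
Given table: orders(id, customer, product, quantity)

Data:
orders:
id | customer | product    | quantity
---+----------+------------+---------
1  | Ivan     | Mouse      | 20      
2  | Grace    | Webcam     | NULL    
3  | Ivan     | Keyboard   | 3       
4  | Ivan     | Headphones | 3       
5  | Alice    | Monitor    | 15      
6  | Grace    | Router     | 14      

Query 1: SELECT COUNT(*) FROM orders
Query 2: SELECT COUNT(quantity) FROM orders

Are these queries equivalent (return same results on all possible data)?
No, not equivalent

Query 1 returns: [(6,)]
Query 2 returns: [(5,)]

Reason: COUNT(*) includes NULLs, COUNT(column) excludes them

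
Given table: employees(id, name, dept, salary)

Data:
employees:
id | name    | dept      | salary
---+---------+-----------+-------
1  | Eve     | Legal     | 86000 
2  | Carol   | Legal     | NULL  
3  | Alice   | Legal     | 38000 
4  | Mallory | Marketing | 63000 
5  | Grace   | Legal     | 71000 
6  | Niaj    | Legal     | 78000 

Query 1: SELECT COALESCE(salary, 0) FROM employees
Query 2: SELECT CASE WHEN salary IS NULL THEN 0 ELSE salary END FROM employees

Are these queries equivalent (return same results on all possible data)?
Yes, equivalent

Both queries return: [(0,), (38000,), (63000,), (71000,), (78000,), (86000,)]

Reason: COALESCE vs CASE for NULL handling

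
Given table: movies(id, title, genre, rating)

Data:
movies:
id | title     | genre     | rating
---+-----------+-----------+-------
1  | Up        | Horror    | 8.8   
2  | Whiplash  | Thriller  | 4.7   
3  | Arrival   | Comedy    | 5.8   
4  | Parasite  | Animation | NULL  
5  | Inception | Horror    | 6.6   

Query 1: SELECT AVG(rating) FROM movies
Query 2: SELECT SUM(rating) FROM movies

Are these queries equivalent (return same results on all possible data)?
No, not equivalent

Query 1 returns: [(6.475,)]
Query 2 returns: [(25.9,)]

Reason: AVG vs SUM give different aggregate values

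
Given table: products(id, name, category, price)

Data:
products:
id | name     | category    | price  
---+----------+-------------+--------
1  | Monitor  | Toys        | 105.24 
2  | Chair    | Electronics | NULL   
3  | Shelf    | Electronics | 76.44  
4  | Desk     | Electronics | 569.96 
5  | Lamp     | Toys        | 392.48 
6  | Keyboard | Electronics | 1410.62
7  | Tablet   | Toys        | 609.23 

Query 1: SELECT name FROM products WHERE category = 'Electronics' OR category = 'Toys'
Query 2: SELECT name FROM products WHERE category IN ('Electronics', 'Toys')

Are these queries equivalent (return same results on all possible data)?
Yes, equivalent

Both queries return: [('Chair',), ('Desk',), ('Keyboard',), ('Lamp',), ('Monitor',), ('Shelf',), ('Tablet',)]

Reason: OR vs IN are equivalent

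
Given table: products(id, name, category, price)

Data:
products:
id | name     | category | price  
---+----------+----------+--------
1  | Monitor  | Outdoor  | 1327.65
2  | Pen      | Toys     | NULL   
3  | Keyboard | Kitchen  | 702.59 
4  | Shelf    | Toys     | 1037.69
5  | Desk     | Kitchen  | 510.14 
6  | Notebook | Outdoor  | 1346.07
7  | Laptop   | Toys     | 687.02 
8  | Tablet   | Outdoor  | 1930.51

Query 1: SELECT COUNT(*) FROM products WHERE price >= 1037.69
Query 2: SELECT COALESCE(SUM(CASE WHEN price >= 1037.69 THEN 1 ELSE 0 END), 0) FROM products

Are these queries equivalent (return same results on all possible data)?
Yes, equivalent

Both queries return: [(4,)]

Reason: COUNT with WHERE vs conditional SUM (COALESCE handles empty-table NULL)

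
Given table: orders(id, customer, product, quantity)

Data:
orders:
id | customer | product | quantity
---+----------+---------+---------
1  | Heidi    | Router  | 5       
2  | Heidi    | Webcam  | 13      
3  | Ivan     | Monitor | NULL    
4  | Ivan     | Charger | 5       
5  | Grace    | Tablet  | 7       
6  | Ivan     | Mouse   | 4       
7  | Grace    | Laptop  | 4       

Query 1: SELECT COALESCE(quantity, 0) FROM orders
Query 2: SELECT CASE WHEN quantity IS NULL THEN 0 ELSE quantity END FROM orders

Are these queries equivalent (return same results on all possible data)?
Yes, equivalent

Both queries return: [(0,), (4,), (4,), (5,), (5,), (7,), (13,)]

Reason: COALESCE vs CASE for NULL handling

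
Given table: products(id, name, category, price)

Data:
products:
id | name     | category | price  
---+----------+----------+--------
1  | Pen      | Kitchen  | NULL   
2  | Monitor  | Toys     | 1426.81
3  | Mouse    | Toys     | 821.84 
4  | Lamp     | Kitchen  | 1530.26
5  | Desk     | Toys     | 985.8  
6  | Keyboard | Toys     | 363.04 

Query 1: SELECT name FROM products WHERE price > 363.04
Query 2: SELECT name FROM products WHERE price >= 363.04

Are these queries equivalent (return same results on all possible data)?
No, not equivalent

Query 1 returns: [('Monitor',), ('Mouse',), ('Lamp',), ('Desk',)]
Query 2 returns: [('Monitor',), ('Mouse',), ('Lamp',), ('Desk',), ('Keyboard',)]

Reason: > vs >= gives different results when price = 363.04 exists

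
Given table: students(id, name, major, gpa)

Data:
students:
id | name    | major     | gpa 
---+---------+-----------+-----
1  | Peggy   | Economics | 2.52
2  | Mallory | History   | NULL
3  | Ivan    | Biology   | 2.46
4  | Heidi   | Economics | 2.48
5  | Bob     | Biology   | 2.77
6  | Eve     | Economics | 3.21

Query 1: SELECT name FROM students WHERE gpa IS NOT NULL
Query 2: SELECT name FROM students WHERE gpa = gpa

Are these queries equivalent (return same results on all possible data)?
Yes, equivalent

Both queries return: [('Bob',), ('Eve',), ('Heidi',), ('Ivan',), ('Peggy',)]

Reason: IS NOT NULL vs self-equality (both exclude NULLs)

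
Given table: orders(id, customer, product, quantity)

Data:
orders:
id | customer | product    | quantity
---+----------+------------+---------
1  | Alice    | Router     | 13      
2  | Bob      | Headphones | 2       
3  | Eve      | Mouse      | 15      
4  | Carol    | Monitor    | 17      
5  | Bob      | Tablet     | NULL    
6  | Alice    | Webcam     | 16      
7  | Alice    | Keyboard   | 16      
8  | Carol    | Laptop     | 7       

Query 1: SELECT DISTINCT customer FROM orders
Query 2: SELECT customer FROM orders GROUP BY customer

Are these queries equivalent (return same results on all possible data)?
Yes, equivalent

Both queries return: [('Alice',), ('Bob',), ('Carol',), ('Eve',)]

Reason: Both get unique customers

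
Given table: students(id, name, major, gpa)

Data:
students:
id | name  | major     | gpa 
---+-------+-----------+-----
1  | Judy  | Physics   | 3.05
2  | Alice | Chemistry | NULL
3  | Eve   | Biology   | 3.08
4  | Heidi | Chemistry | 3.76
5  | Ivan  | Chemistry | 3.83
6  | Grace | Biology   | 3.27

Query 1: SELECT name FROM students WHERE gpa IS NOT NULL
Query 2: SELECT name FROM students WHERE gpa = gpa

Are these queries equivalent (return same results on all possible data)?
Yes, equivalent

Both queries return: [('Eve',), ('Grace',), ('Heidi',), ('Ivan',), ('Judy',)]

Reason: IS NOT NULL vs self-equality (both exclude NULLs)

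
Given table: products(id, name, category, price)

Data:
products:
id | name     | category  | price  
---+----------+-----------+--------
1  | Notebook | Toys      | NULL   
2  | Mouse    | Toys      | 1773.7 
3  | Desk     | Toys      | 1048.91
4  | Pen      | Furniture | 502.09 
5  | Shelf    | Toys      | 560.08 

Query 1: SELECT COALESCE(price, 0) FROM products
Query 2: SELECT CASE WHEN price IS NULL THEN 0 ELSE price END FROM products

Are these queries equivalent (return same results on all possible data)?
Yes, equivalent

Both queries return: [(0,), (502.09,), (560.08,), (1048.91,), (1773.7,)]

Reason: COALESCE vs CASE for NULL handling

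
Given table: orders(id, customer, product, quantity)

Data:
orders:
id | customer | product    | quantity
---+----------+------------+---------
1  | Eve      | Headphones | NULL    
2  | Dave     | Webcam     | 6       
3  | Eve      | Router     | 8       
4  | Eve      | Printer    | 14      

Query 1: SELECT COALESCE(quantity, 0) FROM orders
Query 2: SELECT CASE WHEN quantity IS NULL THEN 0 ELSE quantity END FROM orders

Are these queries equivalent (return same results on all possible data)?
Yes, equivalent

Both queries return: [(0,), (6,), (8,), (14,)]

Reason: COALESCE vs CASE for NULL handling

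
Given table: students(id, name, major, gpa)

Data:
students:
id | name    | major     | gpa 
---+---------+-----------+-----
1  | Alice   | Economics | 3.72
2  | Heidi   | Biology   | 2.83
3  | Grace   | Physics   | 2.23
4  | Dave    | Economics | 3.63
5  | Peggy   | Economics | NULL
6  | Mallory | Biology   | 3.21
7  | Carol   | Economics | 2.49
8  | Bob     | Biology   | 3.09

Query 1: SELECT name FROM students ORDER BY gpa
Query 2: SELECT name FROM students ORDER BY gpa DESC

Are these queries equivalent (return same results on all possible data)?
No, not equivalent

Query 1 returns: [('Peggy',), ('Grace',), ('Carol',), ('Heidi',), ('Bob',), ('Mallory',), ('Dave',), ('Alice',)]
Query 2 returns: [('Alice',), ('Dave',), ('Mallory',), ('Bob',), ('Heidi',), ('Carol',), ('Grace',), ('Peggy',)]

Reason: ASC vs DESC gives opposite ordering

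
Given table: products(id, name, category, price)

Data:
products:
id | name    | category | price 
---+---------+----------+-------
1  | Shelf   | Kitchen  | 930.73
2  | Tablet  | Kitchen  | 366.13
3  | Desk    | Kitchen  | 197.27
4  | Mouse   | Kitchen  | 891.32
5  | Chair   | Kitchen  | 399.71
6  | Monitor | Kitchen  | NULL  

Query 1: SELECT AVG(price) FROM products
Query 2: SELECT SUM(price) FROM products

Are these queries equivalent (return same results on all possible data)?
No, not equivalent

Query 1 returns: [(557.0319999999999,)]
Query 2 returns: [(2785.16,)]

Reason: AVG vs SUM give different aggregate values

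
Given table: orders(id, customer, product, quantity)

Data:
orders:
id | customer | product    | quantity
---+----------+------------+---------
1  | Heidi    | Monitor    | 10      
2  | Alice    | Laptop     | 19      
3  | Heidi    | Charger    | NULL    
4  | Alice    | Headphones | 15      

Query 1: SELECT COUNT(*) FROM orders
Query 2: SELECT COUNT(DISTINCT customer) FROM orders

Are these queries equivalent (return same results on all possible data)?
No, not equivalent

Query 1 returns: [(4,)]
Query 2 returns: [(2,)]

Reason: COUNT(*) counts rows, COUNT(DISTINCT customer) counts unique customers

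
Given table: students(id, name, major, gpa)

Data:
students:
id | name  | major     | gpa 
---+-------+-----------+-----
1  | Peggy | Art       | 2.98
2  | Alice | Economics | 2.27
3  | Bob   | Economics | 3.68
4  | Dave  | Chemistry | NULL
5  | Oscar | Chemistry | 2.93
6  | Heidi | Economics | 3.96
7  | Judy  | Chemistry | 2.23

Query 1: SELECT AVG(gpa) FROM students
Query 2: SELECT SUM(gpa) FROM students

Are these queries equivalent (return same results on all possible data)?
No, not equivalent

Query 1 returns: [(3.0083333333333333,)]
Query 2 returns: [(18.05,)]

Reason: AVG vs SUM give different aggregate values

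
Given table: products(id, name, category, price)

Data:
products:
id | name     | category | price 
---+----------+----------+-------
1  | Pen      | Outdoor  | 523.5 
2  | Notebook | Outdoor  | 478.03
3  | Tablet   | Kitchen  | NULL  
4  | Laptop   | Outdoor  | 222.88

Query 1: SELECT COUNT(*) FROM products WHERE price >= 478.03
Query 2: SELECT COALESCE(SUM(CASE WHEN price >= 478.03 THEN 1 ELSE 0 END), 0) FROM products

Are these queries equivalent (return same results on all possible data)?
Yes, equivalent

Both queries return: [(2,)]

Reason: COUNT with WHERE vs conditional SUM (COALESCE handles empty-table NULL)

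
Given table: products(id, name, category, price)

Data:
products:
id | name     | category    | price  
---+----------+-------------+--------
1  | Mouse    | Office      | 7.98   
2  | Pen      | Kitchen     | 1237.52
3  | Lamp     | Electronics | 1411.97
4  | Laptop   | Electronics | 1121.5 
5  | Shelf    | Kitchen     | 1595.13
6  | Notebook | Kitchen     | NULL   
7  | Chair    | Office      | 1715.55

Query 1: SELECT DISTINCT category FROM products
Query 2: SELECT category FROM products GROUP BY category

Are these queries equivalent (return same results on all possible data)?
Yes, equivalent

Both queries return: [('Electronics',), ('Kitchen',), ('Office',)]

Reason: Both get unique categorys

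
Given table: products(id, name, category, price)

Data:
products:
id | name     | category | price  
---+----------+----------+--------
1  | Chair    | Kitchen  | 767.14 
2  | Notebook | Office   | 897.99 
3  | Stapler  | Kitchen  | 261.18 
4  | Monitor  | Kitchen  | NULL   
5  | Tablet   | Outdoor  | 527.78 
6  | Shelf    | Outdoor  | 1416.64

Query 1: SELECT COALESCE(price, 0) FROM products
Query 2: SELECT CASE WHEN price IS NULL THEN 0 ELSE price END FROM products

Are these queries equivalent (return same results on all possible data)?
Yes, equivalent

Both queries return: [(0,), (261.18,), (527.78,), (767.14,), (897.99,), (1416.64,)]

Reason: COALESCE vs CASE for NULL handling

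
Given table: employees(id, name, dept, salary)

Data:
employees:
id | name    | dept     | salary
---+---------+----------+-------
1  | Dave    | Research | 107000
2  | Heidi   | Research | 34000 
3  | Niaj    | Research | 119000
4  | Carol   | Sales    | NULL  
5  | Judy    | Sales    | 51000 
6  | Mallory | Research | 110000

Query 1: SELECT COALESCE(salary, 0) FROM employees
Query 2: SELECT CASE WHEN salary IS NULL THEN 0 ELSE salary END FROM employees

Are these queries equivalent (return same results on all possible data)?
Yes, equivalent

Both queries return: [(0,), (34000,), (51000,), (107000,), (110000,), (119000,)]

Reason: COALESCE vs CASE for NULL handling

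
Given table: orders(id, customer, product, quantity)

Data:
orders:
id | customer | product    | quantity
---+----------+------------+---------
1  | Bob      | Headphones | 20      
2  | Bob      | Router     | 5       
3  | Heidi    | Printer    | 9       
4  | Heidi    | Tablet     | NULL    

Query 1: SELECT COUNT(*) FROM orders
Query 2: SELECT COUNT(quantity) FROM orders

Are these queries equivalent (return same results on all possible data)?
No, not equivalent

Query 1 returns: [(4,)]
Query 2 returns: [(3,)]

Reason: COUNT(*) includes NULLs, COUNT(column) excludes them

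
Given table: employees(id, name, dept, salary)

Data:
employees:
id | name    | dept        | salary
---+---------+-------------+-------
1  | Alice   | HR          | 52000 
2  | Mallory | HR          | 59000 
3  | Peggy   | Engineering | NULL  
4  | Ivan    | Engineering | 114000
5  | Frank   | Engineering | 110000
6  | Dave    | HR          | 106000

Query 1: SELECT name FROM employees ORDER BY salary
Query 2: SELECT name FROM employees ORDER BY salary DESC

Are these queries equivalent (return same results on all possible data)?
No, not equivalent

Query 1 returns: [('Peggy',), ('Alice',), ('Mallory',), ('Dave',), ('Frank',), ('Ivan',)]
Query 2 returns: [('Ivan',), ('Frank',), ('Dave',), ('Mallory',), ('Alice',), ('Peggy',)]

Reason: ASC vs DESC gives opposite ordering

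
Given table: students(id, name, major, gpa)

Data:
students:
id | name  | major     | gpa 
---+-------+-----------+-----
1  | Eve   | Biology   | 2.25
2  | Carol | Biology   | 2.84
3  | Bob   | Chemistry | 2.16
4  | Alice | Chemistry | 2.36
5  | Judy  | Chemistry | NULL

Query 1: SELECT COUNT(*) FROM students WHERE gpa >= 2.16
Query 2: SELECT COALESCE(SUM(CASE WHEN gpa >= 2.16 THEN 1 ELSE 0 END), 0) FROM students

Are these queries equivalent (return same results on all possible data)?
Yes, equivalent

Both queries return: [(4,)]

Reason: COUNT with WHERE vs conditional SUM (COALESCE handles empty-table NULL)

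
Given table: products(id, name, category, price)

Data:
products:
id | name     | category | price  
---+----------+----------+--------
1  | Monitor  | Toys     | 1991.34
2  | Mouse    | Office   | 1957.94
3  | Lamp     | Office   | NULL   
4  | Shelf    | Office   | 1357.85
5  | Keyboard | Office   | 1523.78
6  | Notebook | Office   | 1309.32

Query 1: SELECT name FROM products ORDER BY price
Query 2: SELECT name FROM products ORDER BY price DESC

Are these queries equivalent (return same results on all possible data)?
No, not equivalent

Query 1 returns: [('Lamp',), ('Notebook',), ('Shelf',), ('Keyboard',), ('Mouse',), ('Monitor',)]
Query 2 returns: [('Monitor',), ('Mouse',), ('Keyboard',), ('Shelf',), ('Notebook',), ('Lamp',)]

Reason: ASC vs DESC gives opposite ordering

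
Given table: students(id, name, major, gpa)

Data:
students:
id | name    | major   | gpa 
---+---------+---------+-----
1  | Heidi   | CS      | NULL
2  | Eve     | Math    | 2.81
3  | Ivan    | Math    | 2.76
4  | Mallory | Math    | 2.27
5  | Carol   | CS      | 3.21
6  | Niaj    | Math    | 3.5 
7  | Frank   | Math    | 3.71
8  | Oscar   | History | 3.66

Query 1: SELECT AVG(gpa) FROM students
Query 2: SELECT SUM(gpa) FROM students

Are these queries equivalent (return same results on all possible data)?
No, not equivalent

Query 1 returns: [(3.1314285714285717,)]
Query 2 returns: [(21.92,)]

Reason: AVG vs SUM give different aggregate values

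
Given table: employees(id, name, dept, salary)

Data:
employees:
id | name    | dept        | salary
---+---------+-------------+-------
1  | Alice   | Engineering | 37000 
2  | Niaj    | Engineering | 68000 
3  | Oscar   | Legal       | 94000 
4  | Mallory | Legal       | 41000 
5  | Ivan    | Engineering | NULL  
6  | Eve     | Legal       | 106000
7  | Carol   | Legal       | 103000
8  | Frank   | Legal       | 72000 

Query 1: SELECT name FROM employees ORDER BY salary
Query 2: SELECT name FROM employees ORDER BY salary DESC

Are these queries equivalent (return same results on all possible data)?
No, not equivalent

Query 1 returns: [('Ivan',), ('Alice',), ('Mallory',), ('Niaj',), ('Frank',), ('Oscar',), ('Carol',), ('Eve',)]
Query 2 returns: [('Eve',), ('Carol',), ('Oscar',), ('Frank',), ('Niaj',), ('Mallory',), ('Alice',), ('Ivan',)]

Reason: ASC vs DESC gives opposite ordering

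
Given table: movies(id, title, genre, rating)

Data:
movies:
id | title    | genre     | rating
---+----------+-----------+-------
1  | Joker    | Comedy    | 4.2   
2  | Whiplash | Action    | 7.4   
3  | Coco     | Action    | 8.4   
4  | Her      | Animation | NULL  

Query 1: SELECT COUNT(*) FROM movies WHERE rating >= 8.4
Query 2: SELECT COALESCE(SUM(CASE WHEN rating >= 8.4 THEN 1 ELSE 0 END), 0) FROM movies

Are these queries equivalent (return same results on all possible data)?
Yes, equivalent

Both queries return: [(1,)]

Reason: COUNT with WHERE vs conditional SUM (COALESCE handles empty-table NULL)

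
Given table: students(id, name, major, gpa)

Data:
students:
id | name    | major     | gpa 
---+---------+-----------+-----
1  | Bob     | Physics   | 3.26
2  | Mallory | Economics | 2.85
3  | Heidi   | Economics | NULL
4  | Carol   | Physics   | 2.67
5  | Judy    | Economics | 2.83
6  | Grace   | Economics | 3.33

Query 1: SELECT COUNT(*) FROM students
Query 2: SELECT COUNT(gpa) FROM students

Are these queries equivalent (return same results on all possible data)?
No, not equivalent

Query 1 returns: [(6,)]
Query 2 returns: [(5,)]

Reason: COUNT(*) includes NULLs, COUNT(column) excludes them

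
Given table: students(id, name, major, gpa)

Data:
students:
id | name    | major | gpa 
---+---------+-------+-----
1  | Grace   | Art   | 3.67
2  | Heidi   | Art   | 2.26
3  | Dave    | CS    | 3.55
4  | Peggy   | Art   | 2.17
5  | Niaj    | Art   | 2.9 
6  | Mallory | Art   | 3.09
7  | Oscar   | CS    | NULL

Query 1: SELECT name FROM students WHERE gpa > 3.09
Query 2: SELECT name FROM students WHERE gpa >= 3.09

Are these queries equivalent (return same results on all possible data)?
No, not equivalent

Query 1 returns: [('Grace',), ('Dave',)]
Query 2 returns: [('Grace',), ('Dave',), ('Mallory',)]

Reason: > vs >= gives different results when gpa = 3.09 exists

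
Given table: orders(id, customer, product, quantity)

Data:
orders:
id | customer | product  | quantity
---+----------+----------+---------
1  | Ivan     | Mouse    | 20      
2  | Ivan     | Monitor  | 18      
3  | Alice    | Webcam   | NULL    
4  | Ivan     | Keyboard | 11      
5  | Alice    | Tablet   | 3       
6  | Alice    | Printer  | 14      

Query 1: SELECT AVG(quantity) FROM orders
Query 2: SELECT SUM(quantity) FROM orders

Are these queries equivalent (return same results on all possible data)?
No, not equivalent

Query 1 returns: [(13.2,)]
Query 2 returns: [(66,)]

Reason: AVG vs SUM give different aggregate values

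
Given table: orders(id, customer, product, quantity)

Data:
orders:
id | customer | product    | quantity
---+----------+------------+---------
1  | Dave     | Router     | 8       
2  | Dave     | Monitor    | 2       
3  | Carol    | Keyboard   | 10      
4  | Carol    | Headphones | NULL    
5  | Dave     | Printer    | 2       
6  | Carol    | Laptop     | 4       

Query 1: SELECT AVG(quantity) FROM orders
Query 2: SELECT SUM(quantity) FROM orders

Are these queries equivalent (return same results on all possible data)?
No, not equivalent

Query 1 returns: [(5.2,)]
Query 2 returns: [(26,)]

Reason: AVG vs SUM give different aggregate values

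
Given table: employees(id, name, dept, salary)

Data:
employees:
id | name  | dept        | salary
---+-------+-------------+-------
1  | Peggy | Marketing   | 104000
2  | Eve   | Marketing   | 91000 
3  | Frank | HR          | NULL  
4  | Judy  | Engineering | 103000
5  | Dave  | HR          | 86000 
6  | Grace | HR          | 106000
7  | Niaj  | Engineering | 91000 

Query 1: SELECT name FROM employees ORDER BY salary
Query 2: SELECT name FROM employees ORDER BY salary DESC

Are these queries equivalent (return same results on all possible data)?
No, not equivalent

Query 1 returns: [('Frank',), ('Dave',), ('Eve',), ('Niaj',), ('Judy',), ('Peggy',), ('Grace',)]
Query 2 returns: [('Grace',), ('Peggy',), ('Judy',), ('Eve',), ('Niaj',), ('Dave',), ('Frank',)]

Reason: ASC vs DESC gives opposite ordering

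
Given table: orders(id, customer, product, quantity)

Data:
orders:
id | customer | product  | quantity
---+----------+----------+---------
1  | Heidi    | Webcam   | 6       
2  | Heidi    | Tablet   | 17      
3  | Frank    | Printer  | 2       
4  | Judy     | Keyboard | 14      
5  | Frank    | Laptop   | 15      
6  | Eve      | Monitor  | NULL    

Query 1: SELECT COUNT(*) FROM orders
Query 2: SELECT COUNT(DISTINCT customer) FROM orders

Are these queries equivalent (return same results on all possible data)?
No, not equivalent

Query 1 returns: [(6,)]
Query 2 returns: [(4,)]

Reason: COUNT(*) counts rows, COUNT(DISTINCT customer) counts unique customers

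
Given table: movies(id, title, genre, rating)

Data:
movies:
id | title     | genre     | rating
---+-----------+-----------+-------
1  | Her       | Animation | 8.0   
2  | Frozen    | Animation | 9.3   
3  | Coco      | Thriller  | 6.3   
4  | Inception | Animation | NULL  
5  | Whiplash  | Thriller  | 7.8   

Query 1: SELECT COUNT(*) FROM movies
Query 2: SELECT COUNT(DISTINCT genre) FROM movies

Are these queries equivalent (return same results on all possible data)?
No, not equivalent

Query 1 returns: [(5,)]
Query 2 returns: [(2,)]

Reason: COUNT(*) counts rows, COUNT(DISTINCT genre) counts unique genres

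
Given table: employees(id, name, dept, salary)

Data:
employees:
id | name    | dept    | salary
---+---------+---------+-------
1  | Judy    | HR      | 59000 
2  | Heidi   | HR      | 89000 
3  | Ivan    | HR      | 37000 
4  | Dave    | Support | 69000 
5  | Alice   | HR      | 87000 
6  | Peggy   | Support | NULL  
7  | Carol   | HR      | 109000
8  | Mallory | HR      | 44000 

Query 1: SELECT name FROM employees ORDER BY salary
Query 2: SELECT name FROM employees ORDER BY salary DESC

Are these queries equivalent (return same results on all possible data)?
No, not equivalent

Query 1 returns: [('Peggy',), ('Ivan',), ('Mallory',), ('Judy',), ('Dave',), ('Alice',), ('Heidi',), ('Carol',)]
Query 2 returns: [('Carol',), ('Heidi',), ('Alice',), ('Dave',), ('Judy',), ('Mallory',), ('Ivan',), ('Peggy',)]

Reason: ASC vs DESC gives opposite ordering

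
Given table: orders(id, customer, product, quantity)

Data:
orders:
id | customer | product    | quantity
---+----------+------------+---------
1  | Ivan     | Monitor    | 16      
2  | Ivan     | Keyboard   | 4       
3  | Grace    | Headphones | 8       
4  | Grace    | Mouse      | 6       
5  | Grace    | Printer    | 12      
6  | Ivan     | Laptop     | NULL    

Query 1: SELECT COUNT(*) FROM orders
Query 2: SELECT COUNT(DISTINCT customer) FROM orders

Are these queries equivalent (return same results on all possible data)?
No, not equivalent

Query 1 returns: [(6,)]
Query 2 returns: [(2,)]

Reason: COUNT(*) counts rows, COUNT(DISTINCT customer) counts unique customers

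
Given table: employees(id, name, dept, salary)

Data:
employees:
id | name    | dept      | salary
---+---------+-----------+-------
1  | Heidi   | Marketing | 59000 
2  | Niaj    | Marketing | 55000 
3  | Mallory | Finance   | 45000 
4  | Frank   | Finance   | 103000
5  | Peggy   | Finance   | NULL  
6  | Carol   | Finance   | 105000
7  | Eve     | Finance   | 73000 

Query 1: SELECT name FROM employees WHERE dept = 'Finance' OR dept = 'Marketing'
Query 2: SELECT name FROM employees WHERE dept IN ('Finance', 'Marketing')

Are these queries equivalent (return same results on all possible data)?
Yes, equivalent

Both queries return: [('Carol',), ('Eve',), ('Frank',), ('Heidi',), ('Mallory',), ('Niaj',), ('Peggy',)]

Reason: OR vs IN are equivalent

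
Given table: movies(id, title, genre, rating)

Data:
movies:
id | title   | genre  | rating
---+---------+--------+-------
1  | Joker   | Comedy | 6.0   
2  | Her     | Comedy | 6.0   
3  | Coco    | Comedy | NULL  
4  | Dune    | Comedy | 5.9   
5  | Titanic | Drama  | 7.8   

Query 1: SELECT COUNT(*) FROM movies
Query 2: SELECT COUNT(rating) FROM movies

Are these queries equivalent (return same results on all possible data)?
No, not equivalent

Query 1 returns: [(5,)]
Query 2 returns: [(4,)]

Reason: COUNT(*) includes NULLs, COUNT(column) excludes them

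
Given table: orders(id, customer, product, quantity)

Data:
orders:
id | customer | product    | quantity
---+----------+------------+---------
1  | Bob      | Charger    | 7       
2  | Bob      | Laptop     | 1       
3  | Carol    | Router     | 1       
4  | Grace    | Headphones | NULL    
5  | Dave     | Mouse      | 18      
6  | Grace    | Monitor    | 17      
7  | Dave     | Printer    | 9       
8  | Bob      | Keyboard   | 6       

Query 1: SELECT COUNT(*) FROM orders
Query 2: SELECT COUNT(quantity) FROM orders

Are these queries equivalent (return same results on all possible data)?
No, not equivalent

Query 1 returns: [(8,)]
Query 2 returns: [(7,)]

Reason: COUNT(*) includes NULLs, COUNT(column) excludes them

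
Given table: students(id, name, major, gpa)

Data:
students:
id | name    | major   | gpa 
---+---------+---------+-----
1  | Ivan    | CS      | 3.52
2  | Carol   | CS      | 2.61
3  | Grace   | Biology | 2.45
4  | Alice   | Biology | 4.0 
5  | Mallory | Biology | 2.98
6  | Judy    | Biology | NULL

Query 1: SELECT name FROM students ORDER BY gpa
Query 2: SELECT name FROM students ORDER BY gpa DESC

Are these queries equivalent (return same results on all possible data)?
No, not equivalent

Query 1 returns: [('Judy',), ('Grace',), ('Carol',), ('Mallory',), ('Ivan',), ('Alice',)]
Query 2 returns: [('Alice',), ('Ivan',), ('Mallory',), ('Carol',), ('Grace',), ('Judy',)]

Reason: ASC vs DESC gives opposite ordering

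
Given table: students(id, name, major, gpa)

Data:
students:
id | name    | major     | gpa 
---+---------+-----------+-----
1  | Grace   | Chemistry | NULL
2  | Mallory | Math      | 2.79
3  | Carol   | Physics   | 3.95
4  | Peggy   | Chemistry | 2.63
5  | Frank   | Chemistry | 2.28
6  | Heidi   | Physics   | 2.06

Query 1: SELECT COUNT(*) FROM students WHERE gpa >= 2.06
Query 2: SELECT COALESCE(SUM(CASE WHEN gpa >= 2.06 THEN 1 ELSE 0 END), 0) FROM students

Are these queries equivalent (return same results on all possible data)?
Yes, equivalent

Both queries return: [(5,)]

Reason: COUNT with WHERE vs conditional SUM (COALESCE handles empty-table NULL)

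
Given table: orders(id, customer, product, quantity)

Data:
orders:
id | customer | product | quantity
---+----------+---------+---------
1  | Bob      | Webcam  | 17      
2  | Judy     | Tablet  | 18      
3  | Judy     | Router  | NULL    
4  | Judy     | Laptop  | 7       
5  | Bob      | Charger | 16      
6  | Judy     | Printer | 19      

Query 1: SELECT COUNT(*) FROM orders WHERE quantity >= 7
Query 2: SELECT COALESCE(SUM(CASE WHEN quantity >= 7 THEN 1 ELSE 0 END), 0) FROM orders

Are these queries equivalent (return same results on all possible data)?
Yes, equivalent

Both queries return: [(5,)]

Reason: COUNT with WHERE vs conditional SUM (COALESCE handles empty-table NULL)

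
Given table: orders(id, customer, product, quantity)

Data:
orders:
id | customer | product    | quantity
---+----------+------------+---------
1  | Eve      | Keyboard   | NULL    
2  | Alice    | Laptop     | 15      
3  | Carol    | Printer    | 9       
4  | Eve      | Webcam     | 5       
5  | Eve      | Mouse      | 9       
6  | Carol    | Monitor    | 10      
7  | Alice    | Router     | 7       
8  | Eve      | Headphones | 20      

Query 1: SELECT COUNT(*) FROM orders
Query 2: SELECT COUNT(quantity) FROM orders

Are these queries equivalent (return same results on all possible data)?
No, not equivalent

Query 1 returns: [(8,)]
Query 2 returns: [(7,)]

Reason: COUNT(*) includes NULLs, COUNT(column) excludes them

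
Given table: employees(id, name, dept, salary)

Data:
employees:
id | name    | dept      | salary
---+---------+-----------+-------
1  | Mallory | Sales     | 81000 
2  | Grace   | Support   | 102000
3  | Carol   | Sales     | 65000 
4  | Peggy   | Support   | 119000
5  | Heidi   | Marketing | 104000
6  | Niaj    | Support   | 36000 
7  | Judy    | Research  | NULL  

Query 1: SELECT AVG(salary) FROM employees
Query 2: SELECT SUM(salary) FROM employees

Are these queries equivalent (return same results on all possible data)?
No, not equivalent

Query 1 returns: [(84500.0,)]
Query 2 returns: [(507000,)]

Reason: AVG vs SUM give different aggregate values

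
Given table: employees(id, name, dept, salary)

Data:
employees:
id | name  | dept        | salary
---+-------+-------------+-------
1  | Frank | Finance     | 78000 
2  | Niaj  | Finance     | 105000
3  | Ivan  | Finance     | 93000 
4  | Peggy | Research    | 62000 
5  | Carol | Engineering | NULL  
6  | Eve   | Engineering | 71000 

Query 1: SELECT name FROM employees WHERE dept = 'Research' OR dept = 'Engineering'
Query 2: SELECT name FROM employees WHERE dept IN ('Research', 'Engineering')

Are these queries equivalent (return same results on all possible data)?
Yes, equivalent

Both queries return: [('Carol',), ('Eve',), ('Peggy',)]

Reason: OR vs IN are equivalent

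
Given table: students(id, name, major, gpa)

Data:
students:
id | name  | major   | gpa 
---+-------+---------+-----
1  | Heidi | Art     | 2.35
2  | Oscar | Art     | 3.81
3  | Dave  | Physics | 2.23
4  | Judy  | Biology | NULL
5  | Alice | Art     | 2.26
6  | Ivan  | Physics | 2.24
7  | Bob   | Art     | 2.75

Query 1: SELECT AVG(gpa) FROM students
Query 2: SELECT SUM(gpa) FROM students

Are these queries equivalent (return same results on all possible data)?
No, not equivalent

Query 1 returns: [(2.606666666666667,)]
Query 2 returns: [(15.64,)]

Reason: AVG vs SUM give different aggregate values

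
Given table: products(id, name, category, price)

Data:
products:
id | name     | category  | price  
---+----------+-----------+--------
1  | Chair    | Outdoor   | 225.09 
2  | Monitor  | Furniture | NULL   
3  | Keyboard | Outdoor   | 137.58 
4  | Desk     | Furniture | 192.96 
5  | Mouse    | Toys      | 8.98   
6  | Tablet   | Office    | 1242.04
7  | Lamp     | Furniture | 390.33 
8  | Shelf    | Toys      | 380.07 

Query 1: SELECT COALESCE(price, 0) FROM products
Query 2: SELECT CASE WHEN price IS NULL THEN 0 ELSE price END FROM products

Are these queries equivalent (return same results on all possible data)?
Yes, equivalent

Both queries return: [(0,), (8.98,), (137.58,), (192.96,), (225.09,), (380.07,), (390.33,), (1242.04,)]

Reason: COALESCE vs CASE for NULL handling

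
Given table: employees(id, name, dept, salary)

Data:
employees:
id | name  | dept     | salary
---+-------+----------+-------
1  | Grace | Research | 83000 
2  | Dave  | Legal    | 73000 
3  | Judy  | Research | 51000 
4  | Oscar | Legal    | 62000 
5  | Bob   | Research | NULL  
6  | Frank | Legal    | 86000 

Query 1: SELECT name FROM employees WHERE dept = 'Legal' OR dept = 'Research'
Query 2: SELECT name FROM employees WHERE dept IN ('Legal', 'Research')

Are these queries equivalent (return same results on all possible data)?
Yes, equivalent

Both queries return: [('Bob',), ('Dave',), ('Frank',), ('Grace',), ('Judy',), ('Oscar',)]

Reason: OR vs IN are equivalent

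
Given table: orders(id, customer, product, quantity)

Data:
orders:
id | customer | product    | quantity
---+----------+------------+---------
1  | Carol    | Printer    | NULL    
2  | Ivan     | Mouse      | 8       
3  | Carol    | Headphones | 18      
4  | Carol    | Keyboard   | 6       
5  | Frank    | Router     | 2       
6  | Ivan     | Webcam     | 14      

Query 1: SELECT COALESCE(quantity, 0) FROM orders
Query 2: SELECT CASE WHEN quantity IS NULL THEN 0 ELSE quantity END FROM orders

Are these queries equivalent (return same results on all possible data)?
Yes, equivalent

Both queries return: [(0,), (2,), (6,), (8,), (14,), (18,)]

Reason: COALESCE vs CASE for NULL handling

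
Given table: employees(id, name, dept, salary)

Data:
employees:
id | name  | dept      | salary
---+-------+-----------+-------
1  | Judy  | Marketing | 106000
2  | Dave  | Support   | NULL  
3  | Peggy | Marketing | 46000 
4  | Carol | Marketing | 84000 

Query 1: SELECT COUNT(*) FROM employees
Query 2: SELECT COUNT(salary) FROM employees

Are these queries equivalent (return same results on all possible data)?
No, not equivalent

Query 1 returns: [(4,)]
Query 2 returns: [(3,)]

Reason: COUNT(*) includes NULLs, COUNT(column) excludes them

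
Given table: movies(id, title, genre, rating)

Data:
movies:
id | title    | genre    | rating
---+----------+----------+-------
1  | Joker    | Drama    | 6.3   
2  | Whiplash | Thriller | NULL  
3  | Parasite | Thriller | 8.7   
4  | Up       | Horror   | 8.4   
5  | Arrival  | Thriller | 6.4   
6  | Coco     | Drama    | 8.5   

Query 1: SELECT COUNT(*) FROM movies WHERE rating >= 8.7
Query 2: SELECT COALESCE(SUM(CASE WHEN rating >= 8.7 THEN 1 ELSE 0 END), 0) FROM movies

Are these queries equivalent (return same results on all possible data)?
Yes, equivalent

Both queries return: [(1,)]

Reason: COUNT with WHERE vs conditional SUM (COALESCE handles empty-table NULL)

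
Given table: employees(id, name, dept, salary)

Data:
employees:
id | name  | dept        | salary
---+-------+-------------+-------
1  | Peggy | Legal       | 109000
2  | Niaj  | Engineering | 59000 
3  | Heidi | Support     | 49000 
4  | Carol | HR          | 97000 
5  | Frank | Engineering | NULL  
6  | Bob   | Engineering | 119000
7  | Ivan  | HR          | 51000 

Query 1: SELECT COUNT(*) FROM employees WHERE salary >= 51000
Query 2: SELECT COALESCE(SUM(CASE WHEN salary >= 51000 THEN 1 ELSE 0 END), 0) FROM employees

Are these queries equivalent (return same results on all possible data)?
Yes, equivalent

Both queries return: [(5,)]

Reason: COUNT with WHERE vs conditional SUM (COALESCE handles empty-table NULL)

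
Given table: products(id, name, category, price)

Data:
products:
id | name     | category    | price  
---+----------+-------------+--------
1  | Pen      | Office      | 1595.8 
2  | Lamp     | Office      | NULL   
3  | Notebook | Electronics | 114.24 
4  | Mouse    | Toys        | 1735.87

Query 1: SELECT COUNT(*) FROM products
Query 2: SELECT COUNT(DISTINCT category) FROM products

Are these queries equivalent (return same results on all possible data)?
No, not equivalent

Query 1 returns: [(4,)]
Query 2 returns: [(3,)]

Reason: COUNT(*) counts rows, COUNT(DISTINCT category) counts unique categorys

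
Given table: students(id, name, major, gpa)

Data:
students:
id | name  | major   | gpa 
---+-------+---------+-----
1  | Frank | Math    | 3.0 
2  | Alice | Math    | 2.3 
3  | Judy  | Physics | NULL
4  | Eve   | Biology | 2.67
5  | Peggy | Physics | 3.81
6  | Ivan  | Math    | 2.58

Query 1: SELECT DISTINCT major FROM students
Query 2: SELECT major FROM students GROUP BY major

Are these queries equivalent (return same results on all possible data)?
Yes, equivalent

Both queries return: [('Biology',), ('Math',), ('Physics',)]

Reason: Both get unique majors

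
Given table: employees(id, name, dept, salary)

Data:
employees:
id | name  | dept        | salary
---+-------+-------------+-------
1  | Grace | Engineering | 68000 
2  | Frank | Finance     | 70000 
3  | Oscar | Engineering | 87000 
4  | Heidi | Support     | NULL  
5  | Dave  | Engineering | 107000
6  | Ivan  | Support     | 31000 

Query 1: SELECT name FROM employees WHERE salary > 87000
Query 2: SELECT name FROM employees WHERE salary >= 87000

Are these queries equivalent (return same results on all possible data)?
No, not equivalent

Query 1 returns: [('Dave',)]
Query 2 returns: [('Oscar',), ('Dave',)]

Reason: > vs >= gives different results when salary = 87000 exists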